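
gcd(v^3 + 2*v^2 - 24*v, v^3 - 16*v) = v^2 - 4*v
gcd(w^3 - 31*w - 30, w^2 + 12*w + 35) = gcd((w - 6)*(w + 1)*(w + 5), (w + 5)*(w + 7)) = w + 5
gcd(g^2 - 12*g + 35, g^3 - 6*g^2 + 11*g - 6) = 1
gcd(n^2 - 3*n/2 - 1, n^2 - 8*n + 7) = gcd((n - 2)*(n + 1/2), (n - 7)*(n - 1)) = 1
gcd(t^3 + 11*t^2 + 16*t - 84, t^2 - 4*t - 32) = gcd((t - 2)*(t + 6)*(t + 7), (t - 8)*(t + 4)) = 1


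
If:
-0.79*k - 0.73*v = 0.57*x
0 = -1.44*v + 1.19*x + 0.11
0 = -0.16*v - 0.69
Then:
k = 7.82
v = -4.31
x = -5.31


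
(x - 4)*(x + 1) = x^2 - 3*x - 4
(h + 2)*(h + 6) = h^2 + 8*h + 12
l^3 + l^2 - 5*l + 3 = (l - 1)^2*(l + 3)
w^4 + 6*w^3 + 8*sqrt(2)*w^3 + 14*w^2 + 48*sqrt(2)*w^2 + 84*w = w*(w + 6)*(w + sqrt(2))*(w + 7*sqrt(2))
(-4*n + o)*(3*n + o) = -12*n^2 - n*o + o^2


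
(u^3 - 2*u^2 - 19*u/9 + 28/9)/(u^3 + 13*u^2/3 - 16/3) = (u - 7/3)/(u + 4)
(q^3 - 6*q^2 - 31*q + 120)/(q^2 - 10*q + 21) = (q^2 - 3*q - 40)/(q - 7)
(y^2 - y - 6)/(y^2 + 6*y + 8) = (y - 3)/(y + 4)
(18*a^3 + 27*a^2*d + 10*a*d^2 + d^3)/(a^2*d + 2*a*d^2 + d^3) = (18*a^2 + 9*a*d + d^2)/(d*(a + d))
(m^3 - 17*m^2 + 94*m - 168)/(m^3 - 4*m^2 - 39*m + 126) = (m^2 - 10*m + 24)/(m^2 + 3*m - 18)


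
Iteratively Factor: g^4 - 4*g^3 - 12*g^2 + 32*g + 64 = (g - 4)*(g^3 - 12*g - 16) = (g - 4)*(g + 2)*(g^2 - 2*g - 8) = (g - 4)^2*(g + 2)*(g + 2)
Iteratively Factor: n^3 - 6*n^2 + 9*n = (n - 3)*(n^2 - 3*n) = (n - 3)^2*(n)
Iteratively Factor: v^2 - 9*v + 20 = (v - 5)*(v - 4)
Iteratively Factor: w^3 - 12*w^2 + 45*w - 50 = (w - 5)*(w^2 - 7*w + 10) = (w - 5)*(w - 2)*(w - 5)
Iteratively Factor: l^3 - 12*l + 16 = (l - 2)*(l^2 + 2*l - 8) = (l - 2)*(l + 4)*(l - 2)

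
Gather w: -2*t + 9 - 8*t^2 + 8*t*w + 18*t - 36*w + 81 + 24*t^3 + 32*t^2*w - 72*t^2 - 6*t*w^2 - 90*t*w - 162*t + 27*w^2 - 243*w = 24*t^3 - 80*t^2 - 146*t + w^2*(27 - 6*t) + w*(32*t^2 - 82*t - 279) + 90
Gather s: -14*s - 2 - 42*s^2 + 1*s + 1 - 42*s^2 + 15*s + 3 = -84*s^2 + 2*s + 2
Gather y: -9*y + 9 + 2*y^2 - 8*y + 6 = 2*y^2 - 17*y + 15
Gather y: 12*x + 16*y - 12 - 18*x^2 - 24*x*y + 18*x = -18*x^2 + 30*x + y*(16 - 24*x) - 12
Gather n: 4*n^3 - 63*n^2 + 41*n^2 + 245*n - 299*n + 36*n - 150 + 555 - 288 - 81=4*n^3 - 22*n^2 - 18*n + 36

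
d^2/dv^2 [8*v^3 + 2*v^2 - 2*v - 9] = 48*v + 4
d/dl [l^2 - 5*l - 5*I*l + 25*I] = 2*l - 5 - 5*I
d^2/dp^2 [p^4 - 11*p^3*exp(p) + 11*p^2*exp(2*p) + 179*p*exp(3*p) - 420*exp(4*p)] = -11*p^3*exp(p) + 44*p^2*exp(2*p) - 66*p^2*exp(p) + 12*p^2 + 1611*p*exp(3*p) + 88*p*exp(2*p) - 66*p*exp(p) - 6720*exp(4*p) + 1074*exp(3*p) + 22*exp(2*p)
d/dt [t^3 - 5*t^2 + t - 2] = 3*t^2 - 10*t + 1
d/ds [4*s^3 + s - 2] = 12*s^2 + 1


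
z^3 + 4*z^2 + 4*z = z*(z + 2)^2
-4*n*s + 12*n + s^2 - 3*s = (-4*n + s)*(s - 3)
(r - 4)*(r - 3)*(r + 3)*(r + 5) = r^4 + r^3 - 29*r^2 - 9*r + 180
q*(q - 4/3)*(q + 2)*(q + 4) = q^4 + 14*q^3/3 - 32*q/3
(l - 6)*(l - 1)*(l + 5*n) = l^3 + 5*l^2*n - 7*l^2 - 35*l*n + 6*l + 30*n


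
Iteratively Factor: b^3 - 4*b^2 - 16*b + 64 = (b - 4)*(b^2 - 16) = (b - 4)^2*(b + 4)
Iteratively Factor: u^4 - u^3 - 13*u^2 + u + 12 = (u - 4)*(u^3 + 3*u^2 - u - 3) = (u - 4)*(u + 1)*(u^2 + 2*u - 3) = (u - 4)*(u + 1)*(u + 3)*(u - 1)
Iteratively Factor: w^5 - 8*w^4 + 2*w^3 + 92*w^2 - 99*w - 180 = (w + 3)*(w^4 - 11*w^3 + 35*w^2 - 13*w - 60) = (w - 3)*(w + 3)*(w^3 - 8*w^2 + 11*w + 20) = (w - 3)*(w + 1)*(w + 3)*(w^2 - 9*w + 20) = (w - 4)*(w - 3)*(w + 1)*(w + 3)*(w - 5)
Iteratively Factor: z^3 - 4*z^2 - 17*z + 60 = (z + 4)*(z^2 - 8*z + 15) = (z - 5)*(z + 4)*(z - 3)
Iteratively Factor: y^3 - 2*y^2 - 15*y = (y)*(y^2 - 2*y - 15) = y*(y + 3)*(y - 5)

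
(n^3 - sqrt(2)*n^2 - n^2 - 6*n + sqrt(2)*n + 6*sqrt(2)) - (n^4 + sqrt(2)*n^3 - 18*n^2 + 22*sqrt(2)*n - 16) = -n^4 - sqrt(2)*n^3 + n^3 - sqrt(2)*n^2 + 17*n^2 - 21*sqrt(2)*n - 6*n + 6*sqrt(2) + 16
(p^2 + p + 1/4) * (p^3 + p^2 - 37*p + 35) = p^5 + 2*p^4 - 143*p^3/4 - 7*p^2/4 + 103*p/4 + 35/4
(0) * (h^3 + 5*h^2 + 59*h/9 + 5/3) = 0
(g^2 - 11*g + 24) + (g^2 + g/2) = 2*g^2 - 21*g/2 + 24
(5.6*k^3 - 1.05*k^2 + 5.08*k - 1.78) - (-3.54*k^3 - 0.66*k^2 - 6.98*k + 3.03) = 9.14*k^3 - 0.39*k^2 + 12.06*k - 4.81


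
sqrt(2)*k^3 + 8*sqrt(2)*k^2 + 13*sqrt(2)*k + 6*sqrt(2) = (k + 1)*(k + 6)*(sqrt(2)*k + sqrt(2))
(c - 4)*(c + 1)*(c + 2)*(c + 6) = c^4 + 5*c^3 - 16*c^2 - 68*c - 48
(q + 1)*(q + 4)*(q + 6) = q^3 + 11*q^2 + 34*q + 24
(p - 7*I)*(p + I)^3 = p^4 - 4*I*p^3 + 18*p^2 + 20*I*p - 7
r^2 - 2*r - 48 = (r - 8)*(r + 6)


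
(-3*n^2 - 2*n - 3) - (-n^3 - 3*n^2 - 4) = n^3 - 2*n + 1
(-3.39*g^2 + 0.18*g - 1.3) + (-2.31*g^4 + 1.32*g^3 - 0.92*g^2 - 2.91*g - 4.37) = -2.31*g^4 + 1.32*g^3 - 4.31*g^2 - 2.73*g - 5.67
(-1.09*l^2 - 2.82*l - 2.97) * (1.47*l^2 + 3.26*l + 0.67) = -1.6023*l^4 - 7.6988*l^3 - 14.2894*l^2 - 11.5716*l - 1.9899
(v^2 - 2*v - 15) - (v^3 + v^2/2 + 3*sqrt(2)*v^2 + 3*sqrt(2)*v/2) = -v^3 - 3*sqrt(2)*v^2 + v^2/2 - 3*sqrt(2)*v/2 - 2*v - 15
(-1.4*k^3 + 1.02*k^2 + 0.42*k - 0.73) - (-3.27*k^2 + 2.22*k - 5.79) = -1.4*k^3 + 4.29*k^2 - 1.8*k + 5.06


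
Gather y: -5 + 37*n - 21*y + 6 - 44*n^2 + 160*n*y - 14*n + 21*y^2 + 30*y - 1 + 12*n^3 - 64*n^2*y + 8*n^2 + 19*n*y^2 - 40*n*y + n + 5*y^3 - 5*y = 12*n^3 - 36*n^2 + 24*n + 5*y^3 + y^2*(19*n + 21) + y*(-64*n^2 + 120*n + 4)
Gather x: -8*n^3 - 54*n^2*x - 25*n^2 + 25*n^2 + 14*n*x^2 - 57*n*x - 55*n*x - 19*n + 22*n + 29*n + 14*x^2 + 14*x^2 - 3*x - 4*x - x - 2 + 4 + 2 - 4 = -8*n^3 + 32*n + x^2*(14*n + 28) + x*(-54*n^2 - 112*n - 8)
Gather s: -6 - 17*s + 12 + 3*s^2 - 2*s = 3*s^2 - 19*s + 6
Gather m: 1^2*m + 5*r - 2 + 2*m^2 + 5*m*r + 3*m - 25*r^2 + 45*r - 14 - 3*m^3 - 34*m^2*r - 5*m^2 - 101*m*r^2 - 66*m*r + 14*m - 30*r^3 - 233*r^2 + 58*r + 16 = -3*m^3 + m^2*(-34*r - 3) + m*(-101*r^2 - 61*r + 18) - 30*r^3 - 258*r^2 + 108*r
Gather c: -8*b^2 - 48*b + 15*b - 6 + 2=-8*b^2 - 33*b - 4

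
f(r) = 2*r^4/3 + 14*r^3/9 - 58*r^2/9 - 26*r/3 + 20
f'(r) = 8*r^3/3 + 14*r^2/3 - 116*r/9 - 26/3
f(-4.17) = 32.86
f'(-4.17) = -67.14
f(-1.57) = 15.75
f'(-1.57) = 12.75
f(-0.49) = 22.55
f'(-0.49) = -1.54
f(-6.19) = 436.53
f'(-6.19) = -382.55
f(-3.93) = 19.14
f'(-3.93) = -47.80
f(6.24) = 1103.70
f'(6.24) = 740.54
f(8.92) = 4754.50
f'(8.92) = 2140.29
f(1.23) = 4.01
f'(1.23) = -12.50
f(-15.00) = 27200.00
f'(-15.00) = -7765.33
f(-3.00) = 0.00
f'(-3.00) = 0.00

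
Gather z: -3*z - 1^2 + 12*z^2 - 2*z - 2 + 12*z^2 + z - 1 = 24*z^2 - 4*z - 4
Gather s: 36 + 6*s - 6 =6*s + 30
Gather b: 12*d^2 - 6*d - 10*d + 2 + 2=12*d^2 - 16*d + 4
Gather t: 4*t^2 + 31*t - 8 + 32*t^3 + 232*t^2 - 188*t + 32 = 32*t^3 + 236*t^2 - 157*t + 24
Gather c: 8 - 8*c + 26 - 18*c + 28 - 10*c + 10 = 72 - 36*c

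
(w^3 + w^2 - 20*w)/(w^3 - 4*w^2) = (w + 5)/w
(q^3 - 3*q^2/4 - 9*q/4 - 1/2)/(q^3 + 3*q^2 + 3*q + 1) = (4*q^2 - 7*q - 2)/(4*(q^2 + 2*q + 1))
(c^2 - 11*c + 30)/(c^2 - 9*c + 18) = (c - 5)/(c - 3)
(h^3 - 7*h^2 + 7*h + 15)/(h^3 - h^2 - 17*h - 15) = (h - 3)/(h + 3)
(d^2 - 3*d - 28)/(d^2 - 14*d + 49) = (d + 4)/(d - 7)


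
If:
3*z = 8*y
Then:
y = 3*z/8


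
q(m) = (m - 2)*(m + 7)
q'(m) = 2*m + 5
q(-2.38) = -20.24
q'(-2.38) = 0.24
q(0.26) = -12.63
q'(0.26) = 5.52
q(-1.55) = -19.35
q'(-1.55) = 1.90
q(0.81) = -9.29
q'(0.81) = 6.62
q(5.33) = 41.06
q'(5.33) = 15.66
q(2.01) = 0.09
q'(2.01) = 9.02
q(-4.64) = -15.67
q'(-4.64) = -4.28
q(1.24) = -6.26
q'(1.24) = 7.48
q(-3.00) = -20.00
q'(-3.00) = -1.00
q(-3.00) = -20.00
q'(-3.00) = -1.00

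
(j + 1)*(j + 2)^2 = j^3 + 5*j^2 + 8*j + 4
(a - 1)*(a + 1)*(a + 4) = a^3 + 4*a^2 - a - 4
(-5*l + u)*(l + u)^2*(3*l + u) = -15*l^4 - 32*l^3*u - 18*l^2*u^2 + u^4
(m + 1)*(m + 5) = m^2 + 6*m + 5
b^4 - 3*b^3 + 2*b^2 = b^2*(b - 2)*(b - 1)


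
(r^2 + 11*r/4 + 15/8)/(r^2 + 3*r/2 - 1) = (8*r^2 + 22*r + 15)/(4*(2*r^2 + 3*r - 2))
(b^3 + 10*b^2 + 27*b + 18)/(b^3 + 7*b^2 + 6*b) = (b + 3)/b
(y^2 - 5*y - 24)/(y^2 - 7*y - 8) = (y + 3)/(y + 1)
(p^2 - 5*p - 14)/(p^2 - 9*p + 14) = (p + 2)/(p - 2)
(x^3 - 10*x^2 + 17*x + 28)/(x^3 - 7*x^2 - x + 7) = (x - 4)/(x - 1)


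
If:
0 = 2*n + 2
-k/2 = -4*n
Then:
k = -8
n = -1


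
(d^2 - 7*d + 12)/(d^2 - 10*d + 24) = (d - 3)/(d - 6)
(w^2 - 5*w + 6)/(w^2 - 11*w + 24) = (w - 2)/(w - 8)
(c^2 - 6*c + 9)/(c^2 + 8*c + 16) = (c^2 - 6*c + 9)/(c^2 + 8*c + 16)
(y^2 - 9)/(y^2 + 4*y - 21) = (y + 3)/(y + 7)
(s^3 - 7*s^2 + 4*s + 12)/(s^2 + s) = s - 8 + 12/s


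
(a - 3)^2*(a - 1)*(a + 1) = a^4 - 6*a^3 + 8*a^2 + 6*a - 9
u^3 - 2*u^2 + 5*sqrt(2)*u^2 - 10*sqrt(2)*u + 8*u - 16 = (u - 2)*(u + sqrt(2))*(u + 4*sqrt(2))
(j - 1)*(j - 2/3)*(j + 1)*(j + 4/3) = j^4 + 2*j^3/3 - 17*j^2/9 - 2*j/3 + 8/9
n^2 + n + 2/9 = (n + 1/3)*(n + 2/3)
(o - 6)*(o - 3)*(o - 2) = o^3 - 11*o^2 + 36*o - 36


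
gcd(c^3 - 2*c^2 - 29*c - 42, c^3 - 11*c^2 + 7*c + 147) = c^2 - 4*c - 21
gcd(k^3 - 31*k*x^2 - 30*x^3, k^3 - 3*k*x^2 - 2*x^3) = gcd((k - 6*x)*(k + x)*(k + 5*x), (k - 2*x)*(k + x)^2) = k + x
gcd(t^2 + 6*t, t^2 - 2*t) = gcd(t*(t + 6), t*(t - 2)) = t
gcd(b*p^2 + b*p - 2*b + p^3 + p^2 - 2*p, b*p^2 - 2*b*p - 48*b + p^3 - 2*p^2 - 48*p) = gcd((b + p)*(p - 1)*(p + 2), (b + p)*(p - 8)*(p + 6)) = b + p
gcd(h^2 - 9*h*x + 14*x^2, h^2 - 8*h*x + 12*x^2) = -h + 2*x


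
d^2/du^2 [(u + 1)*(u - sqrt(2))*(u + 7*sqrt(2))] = 6*u + 2 + 12*sqrt(2)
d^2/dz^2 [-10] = 0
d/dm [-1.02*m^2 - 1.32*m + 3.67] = -2.04*m - 1.32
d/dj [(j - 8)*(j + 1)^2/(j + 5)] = (j + 1)*(-(j - 8)*(j + 1) + 3*(j - 5)*(j + 5))/(j + 5)^2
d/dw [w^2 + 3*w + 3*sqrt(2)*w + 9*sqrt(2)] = 2*w + 3 + 3*sqrt(2)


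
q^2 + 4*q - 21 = (q - 3)*(q + 7)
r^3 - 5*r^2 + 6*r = r*(r - 3)*(r - 2)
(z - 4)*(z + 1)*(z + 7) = z^3 + 4*z^2 - 25*z - 28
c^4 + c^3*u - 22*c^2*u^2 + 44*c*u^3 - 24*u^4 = (c - 2*u)^2*(c - u)*(c + 6*u)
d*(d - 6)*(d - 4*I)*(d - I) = d^4 - 6*d^3 - 5*I*d^3 - 4*d^2 + 30*I*d^2 + 24*d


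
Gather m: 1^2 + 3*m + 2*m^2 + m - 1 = 2*m^2 + 4*m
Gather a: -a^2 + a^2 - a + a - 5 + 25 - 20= 0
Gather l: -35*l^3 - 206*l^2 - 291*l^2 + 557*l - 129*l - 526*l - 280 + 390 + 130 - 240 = -35*l^3 - 497*l^2 - 98*l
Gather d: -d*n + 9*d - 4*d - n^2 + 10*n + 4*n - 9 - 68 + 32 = d*(5 - n) - n^2 + 14*n - 45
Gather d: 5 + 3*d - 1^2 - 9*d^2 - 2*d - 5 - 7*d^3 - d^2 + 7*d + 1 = -7*d^3 - 10*d^2 + 8*d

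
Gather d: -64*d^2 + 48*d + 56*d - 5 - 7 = -64*d^2 + 104*d - 12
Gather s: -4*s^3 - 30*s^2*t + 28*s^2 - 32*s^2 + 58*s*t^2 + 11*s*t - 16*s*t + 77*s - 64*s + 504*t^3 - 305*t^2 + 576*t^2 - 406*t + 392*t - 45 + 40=-4*s^3 + s^2*(-30*t - 4) + s*(58*t^2 - 5*t + 13) + 504*t^3 + 271*t^2 - 14*t - 5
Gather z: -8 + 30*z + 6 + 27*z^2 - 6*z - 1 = 27*z^2 + 24*z - 3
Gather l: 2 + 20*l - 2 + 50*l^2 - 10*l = 50*l^2 + 10*l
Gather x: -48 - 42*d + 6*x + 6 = -42*d + 6*x - 42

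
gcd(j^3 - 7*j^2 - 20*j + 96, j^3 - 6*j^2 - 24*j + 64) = j^2 - 4*j - 32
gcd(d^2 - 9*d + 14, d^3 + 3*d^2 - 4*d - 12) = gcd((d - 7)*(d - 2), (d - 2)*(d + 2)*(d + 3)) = d - 2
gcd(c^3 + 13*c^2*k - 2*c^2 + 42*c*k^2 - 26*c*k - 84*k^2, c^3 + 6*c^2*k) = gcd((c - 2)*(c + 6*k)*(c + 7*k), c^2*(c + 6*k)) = c + 6*k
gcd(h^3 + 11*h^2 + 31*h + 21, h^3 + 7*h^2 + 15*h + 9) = h^2 + 4*h + 3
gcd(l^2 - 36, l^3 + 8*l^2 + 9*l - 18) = l + 6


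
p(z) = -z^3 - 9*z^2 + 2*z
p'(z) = -3*z^2 - 18*z + 2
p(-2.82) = -54.79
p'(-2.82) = 28.90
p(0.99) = -7.81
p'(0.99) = -18.76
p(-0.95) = -9.17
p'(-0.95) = 16.39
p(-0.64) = -4.70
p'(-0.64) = 12.29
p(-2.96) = -58.84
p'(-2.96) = 29.00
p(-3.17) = -64.93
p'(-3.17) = 28.91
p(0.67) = -3.00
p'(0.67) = -11.41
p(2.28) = -54.08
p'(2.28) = -54.64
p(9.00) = -1440.00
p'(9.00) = -403.00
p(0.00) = 0.00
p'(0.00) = 2.00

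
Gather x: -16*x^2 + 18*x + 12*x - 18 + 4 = -16*x^2 + 30*x - 14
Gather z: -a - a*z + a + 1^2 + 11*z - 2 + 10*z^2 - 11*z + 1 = -a*z + 10*z^2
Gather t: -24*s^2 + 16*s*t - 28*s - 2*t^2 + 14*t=-24*s^2 - 28*s - 2*t^2 + t*(16*s + 14)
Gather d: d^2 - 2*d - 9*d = d^2 - 11*d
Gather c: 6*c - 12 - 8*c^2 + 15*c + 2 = -8*c^2 + 21*c - 10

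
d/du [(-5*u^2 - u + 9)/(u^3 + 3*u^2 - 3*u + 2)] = (5*u^4 + 2*u^3 - 9*u^2 - 74*u + 25)/(u^6 + 6*u^5 + 3*u^4 - 14*u^3 + 21*u^2 - 12*u + 4)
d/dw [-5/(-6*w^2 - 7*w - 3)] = 5*(-12*w - 7)/(6*w^2 + 7*w + 3)^2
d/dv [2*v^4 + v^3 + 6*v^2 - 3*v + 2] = 8*v^3 + 3*v^2 + 12*v - 3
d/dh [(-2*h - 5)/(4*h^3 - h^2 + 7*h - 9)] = (-8*h^3 + 2*h^2 - 14*h + (2*h + 5)*(12*h^2 - 2*h + 7) + 18)/(4*h^3 - h^2 + 7*h - 9)^2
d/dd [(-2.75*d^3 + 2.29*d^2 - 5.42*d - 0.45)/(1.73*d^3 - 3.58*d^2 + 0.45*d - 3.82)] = (5.8833*d^4 + 16.2782*d^3 + 15.4774*d^2 - 20.7176*d + 20.9069)/(2.9929*d^6 - 12.3868*d^5 + 14.3734*d^4 - 16.4392*d^3 + 27.5537*d^2 - 3.438*d + 14.5924)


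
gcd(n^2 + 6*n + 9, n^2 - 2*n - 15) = n + 3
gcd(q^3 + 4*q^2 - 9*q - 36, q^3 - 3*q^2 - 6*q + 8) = 1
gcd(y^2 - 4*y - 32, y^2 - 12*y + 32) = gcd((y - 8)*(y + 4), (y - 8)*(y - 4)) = y - 8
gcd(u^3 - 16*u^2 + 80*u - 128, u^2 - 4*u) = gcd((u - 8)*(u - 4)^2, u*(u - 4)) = u - 4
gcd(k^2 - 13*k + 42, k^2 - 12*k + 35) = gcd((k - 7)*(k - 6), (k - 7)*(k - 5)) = k - 7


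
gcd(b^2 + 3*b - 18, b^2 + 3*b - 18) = b^2 + 3*b - 18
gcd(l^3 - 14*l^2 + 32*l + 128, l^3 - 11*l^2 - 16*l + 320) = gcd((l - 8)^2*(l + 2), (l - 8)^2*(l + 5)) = l^2 - 16*l + 64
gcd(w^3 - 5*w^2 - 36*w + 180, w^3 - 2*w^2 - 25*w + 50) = w - 5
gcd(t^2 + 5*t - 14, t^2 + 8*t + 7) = t + 7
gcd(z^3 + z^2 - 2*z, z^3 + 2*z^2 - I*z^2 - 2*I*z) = z^2 + 2*z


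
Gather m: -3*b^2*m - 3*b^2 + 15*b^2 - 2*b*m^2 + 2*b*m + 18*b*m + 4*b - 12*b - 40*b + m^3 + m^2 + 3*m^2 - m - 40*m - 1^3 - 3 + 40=12*b^2 - 48*b + m^3 + m^2*(4 - 2*b) + m*(-3*b^2 + 20*b - 41) + 36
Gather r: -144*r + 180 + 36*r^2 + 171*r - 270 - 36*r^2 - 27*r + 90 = 0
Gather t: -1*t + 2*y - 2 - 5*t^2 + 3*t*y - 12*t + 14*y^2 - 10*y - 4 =-5*t^2 + t*(3*y - 13) + 14*y^2 - 8*y - 6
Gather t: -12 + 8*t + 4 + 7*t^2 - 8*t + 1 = 7*t^2 - 7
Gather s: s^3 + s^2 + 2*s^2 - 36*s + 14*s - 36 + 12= s^3 + 3*s^2 - 22*s - 24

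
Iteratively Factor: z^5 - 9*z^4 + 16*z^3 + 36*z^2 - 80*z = (z - 5)*(z^4 - 4*z^3 - 4*z^2 + 16*z) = z*(z - 5)*(z^3 - 4*z^2 - 4*z + 16) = z*(z - 5)*(z + 2)*(z^2 - 6*z + 8) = z*(z - 5)*(z - 4)*(z + 2)*(z - 2)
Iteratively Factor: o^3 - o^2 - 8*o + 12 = (o + 3)*(o^2 - 4*o + 4) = (o - 2)*(o + 3)*(o - 2)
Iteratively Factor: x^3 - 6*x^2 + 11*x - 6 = (x - 2)*(x^2 - 4*x + 3) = (x - 2)*(x - 1)*(x - 3)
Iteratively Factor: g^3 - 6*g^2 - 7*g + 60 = (g - 5)*(g^2 - g - 12) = (g - 5)*(g + 3)*(g - 4)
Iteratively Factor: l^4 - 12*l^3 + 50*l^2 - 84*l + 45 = (l - 1)*(l^3 - 11*l^2 + 39*l - 45) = (l - 5)*(l - 1)*(l^2 - 6*l + 9) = (l - 5)*(l - 3)*(l - 1)*(l - 3)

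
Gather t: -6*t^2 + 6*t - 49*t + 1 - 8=-6*t^2 - 43*t - 7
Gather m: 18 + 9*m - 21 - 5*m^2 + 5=-5*m^2 + 9*m + 2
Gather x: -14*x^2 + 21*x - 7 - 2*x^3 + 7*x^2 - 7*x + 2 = -2*x^3 - 7*x^2 + 14*x - 5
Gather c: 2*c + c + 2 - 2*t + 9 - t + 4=3*c - 3*t + 15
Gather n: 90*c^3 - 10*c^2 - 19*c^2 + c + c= 90*c^3 - 29*c^2 + 2*c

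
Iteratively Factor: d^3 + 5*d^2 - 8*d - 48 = (d + 4)*(d^2 + d - 12) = (d - 3)*(d + 4)*(d + 4)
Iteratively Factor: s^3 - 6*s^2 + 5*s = (s - 5)*(s^2 - s) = s*(s - 5)*(s - 1)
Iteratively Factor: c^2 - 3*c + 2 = (c - 2)*(c - 1)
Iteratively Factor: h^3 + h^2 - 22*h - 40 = (h - 5)*(h^2 + 6*h + 8) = (h - 5)*(h + 4)*(h + 2)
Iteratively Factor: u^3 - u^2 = (u - 1)*(u^2) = u*(u - 1)*(u)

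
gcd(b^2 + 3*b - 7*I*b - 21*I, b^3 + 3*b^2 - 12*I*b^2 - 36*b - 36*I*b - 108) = b + 3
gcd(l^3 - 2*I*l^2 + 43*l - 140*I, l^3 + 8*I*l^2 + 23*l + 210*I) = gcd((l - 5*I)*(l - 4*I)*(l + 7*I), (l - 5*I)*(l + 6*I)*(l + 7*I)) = l^2 + 2*I*l + 35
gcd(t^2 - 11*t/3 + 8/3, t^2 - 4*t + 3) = t - 1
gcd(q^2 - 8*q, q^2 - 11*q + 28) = 1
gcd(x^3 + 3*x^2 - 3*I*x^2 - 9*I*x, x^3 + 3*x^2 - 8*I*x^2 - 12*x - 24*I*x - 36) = x + 3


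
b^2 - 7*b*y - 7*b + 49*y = (b - 7)*(b - 7*y)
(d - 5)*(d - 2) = d^2 - 7*d + 10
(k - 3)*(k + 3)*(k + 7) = k^3 + 7*k^2 - 9*k - 63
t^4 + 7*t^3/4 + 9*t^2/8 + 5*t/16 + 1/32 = (t + 1/4)*(t + 1/2)^3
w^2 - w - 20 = (w - 5)*(w + 4)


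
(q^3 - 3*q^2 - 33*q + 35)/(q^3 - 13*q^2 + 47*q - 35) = (q + 5)/(q - 5)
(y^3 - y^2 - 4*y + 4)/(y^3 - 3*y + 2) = (y - 2)/(y - 1)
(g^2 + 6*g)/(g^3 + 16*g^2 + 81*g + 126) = g/(g^2 + 10*g + 21)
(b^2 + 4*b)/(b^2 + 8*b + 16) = b/(b + 4)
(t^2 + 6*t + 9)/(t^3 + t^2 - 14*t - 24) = (t + 3)/(t^2 - 2*t - 8)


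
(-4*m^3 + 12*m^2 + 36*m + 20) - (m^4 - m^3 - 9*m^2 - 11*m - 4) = -m^4 - 3*m^3 + 21*m^2 + 47*m + 24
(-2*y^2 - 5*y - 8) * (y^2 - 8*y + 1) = -2*y^4 + 11*y^3 + 30*y^2 + 59*y - 8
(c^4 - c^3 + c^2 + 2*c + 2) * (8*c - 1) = 8*c^5 - 9*c^4 + 9*c^3 + 15*c^2 + 14*c - 2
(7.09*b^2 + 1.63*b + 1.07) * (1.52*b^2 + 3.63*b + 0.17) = 10.7768*b^4 + 28.2143*b^3 + 8.7486*b^2 + 4.1612*b + 0.1819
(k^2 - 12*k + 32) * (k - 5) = k^3 - 17*k^2 + 92*k - 160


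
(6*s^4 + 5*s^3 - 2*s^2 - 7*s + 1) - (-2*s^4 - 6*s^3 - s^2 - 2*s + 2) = 8*s^4 + 11*s^3 - s^2 - 5*s - 1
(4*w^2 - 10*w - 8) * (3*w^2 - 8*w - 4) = 12*w^4 - 62*w^3 + 40*w^2 + 104*w + 32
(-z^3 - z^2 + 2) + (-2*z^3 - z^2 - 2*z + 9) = -3*z^3 - 2*z^2 - 2*z + 11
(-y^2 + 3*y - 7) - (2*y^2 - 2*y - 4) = -3*y^2 + 5*y - 3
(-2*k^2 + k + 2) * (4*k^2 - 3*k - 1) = -8*k^4 + 10*k^3 + 7*k^2 - 7*k - 2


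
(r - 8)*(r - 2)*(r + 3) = r^3 - 7*r^2 - 14*r + 48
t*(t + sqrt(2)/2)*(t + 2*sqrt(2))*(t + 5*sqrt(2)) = t^4 + 15*sqrt(2)*t^3/2 + 27*t^2 + 10*sqrt(2)*t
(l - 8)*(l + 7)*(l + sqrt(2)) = l^3 - l^2 + sqrt(2)*l^2 - 56*l - sqrt(2)*l - 56*sqrt(2)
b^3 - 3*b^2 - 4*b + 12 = (b - 3)*(b - 2)*(b + 2)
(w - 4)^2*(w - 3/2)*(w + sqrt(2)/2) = w^4 - 19*w^3/2 + sqrt(2)*w^3/2 - 19*sqrt(2)*w^2/4 + 28*w^2 - 24*w + 14*sqrt(2)*w - 12*sqrt(2)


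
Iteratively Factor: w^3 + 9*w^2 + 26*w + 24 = (w + 3)*(w^2 + 6*w + 8) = (w + 2)*(w + 3)*(w + 4)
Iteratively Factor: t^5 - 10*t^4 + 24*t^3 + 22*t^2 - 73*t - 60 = (t + 1)*(t^4 - 11*t^3 + 35*t^2 - 13*t - 60) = (t + 1)^2*(t^3 - 12*t^2 + 47*t - 60) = (t - 4)*(t + 1)^2*(t^2 - 8*t + 15) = (t - 5)*(t - 4)*(t + 1)^2*(t - 3)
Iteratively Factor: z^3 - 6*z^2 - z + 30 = (z - 5)*(z^2 - z - 6) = (z - 5)*(z + 2)*(z - 3)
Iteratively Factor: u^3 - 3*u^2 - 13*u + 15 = (u + 3)*(u^2 - 6*u + 5) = (u - 5)*(u + 3)*(u - 1)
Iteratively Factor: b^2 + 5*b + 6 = (b + 2)*(b + 3)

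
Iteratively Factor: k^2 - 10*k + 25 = (k - 5)*(k - 5)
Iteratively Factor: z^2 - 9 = (z - 3)*(z + 3)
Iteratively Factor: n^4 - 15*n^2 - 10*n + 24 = (n + 2)*(n^3 - 2*n^2 - 11*n + 12) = (n + 2)*(n + 3)*(n^2 - 5*n + 4) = (n - 1)*(n + 2)*(n + 3)*(n - 4)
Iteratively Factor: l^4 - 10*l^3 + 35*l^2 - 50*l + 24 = (l - 2)*(l^3 - 8*l^2 + 19*l - 12) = (l - 2)*(l - 1)*(l^2 - 7*l + 12) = (l - 3)*(l - 2)*(l - 1)*(l - 4)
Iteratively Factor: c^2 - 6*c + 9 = (c - 3)*(c - 3)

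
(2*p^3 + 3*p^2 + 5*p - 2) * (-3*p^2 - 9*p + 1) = -6*p^5 - 27*p^4 - 40*p^3 - 36*p^2 + 23*p - 2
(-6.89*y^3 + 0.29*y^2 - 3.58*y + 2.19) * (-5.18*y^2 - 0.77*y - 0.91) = 35.6902*y^5 + 3.8031*y^4 + 24.591*y^3 - 8.8515*y^2 + 1.5715*y - 1.9929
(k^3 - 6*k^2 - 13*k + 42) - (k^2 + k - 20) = k^3 - 7*k^2 - 14*k + 62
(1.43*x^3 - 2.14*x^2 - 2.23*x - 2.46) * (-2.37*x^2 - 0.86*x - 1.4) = -3.3891*x^5 + 3.842*x^4 + 5.1235*x^3 + 10.744*x^2 + 5.2376*x + 3.444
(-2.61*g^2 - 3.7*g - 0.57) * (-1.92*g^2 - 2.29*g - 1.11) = 5.0112*g^4 + 13.0809*g^3 + 12.4645*g^2 + 5.4123*g + 0.6327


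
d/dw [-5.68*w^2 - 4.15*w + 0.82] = -11.36*w - 4.15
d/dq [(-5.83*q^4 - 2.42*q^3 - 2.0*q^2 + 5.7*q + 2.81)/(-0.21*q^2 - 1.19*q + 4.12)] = (2.4486*q^5 + 21.3213*q^4 - 90.3188*q^3 - 26.3342*q^2 - 15.2998*q + 26.8279)/(0.0441*q^4 + 0.4998*q^3 - 0.3143*q^2 - 9.8056*q + 16.9744)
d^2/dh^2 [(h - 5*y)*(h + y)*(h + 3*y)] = 6*h - 2*y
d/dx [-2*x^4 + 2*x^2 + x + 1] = -8*x^3 + 4*x + 1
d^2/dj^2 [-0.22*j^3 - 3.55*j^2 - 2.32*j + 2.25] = -1.32*j - 7.1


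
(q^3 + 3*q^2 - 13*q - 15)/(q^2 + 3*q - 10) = (q^2 - 2*q - 3)/(q - 2)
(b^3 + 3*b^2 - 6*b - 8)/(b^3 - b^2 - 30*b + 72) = (b^3 + 3*b^2 - 6*b - 8)/(b^3 - b^2 - 30*b + 72)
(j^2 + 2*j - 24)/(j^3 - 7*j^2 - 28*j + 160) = (j + 6)/(j^2 - 3*j - 40)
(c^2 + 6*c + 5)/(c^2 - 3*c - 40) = (c + 1)/(c - 8)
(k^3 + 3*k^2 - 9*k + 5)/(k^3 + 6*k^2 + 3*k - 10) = (k - 1)/(k + 2)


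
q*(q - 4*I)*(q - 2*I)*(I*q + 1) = I*q^4 + 7*q^3 - 14*I*q^2 - 8*q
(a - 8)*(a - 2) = a^2 - 10*a + 16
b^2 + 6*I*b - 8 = (b + 2*I)*(b + 4*I)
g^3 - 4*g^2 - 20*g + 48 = (g - 6)*(g - 2)*(g + 4)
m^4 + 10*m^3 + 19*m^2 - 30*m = m*(m - 1)*(m + 5)*(m + 6)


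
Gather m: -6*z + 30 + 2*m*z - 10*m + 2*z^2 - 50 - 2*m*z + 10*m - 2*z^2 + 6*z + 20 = 0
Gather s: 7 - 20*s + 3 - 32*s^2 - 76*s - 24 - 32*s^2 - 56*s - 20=-64*s^2 - 152*s - 34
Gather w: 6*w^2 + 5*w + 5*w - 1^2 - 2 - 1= 6*w^2 + 10*w - 4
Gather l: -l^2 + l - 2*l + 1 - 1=-l^2 - l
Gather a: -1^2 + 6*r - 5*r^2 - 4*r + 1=-5*r^2 + 2*r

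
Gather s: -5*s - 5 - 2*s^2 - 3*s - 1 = -2*s^2 - 8*s - 6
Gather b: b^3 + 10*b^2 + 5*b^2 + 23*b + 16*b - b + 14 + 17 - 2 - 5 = b^3 + 15*b^2 + 38*b + 24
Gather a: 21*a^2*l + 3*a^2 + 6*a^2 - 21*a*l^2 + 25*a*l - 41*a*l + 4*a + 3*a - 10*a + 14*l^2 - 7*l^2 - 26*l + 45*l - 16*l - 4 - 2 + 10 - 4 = a^2*(21*l + 9) + a*(-21*l^2 - 16*l - 3) + 7*l^2 + 3*l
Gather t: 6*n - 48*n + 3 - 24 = -42*n - 21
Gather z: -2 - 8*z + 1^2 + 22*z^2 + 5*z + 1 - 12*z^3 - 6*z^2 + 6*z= -12*z^3 + 16*z^2 + 3*z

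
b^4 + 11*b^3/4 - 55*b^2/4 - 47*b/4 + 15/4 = (b - 3)*(b - 1/4)*(b + 1)*(b + 5)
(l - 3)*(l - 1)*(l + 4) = l^3 - 13*l + 12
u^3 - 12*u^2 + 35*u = u*(u - 7)*(u - 5)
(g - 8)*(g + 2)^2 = g^3 - 4*g^2 - 28*g - 32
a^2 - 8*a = a*(a - 8)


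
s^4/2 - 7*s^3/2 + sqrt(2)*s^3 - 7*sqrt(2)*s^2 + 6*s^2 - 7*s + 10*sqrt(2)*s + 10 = (s/2 + sqrt(2)/2)*(s - 5)*(s - 2)*(s + sqrt(2))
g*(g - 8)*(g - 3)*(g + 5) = g^4 - 6*g^3 - 31*g^2 + 120*g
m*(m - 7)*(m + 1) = m^3 - 6*m^2 - 7*m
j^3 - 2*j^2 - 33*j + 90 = (j - 5)*(j - 3)*(j + 6)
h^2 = h^2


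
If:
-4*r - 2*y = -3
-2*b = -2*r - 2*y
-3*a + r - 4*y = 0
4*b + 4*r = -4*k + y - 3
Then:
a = 1/4 - 3*y/2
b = y/2 + 3/4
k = y/4 - 9/4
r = 3/4 - y/2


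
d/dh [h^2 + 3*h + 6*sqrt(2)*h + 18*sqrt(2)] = 2*h + 3 + 6*sqrt(2)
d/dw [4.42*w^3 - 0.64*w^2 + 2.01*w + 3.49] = 13.26*w^2 - 1.28*w + 2.01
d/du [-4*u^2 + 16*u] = 16 - 8*u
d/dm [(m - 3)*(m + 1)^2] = (m + 1)*(3*m - 5)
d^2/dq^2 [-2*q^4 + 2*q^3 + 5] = 12*q*(1 - 2*q)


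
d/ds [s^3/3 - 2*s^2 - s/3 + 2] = s^2 - 4*s - 1/3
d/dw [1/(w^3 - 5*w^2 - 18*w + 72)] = (-3*w^2 + 10*w + 18)/(w^3 - 5*w^2 - 18*w + 72)^2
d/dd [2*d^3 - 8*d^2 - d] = 6*d^2 - 16*d - 1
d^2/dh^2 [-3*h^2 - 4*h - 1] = -6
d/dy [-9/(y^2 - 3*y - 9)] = 9*(2*y - 3)/(-y^2 + 3*y + 9)^2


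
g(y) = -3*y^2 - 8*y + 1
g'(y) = -6*y - 8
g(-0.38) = 3.61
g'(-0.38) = -5.72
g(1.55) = -18.61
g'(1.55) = -17.30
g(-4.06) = -15.97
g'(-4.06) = 16.36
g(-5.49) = -45.50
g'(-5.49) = 24.94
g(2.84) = -45.92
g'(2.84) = -25.04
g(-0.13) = 1.99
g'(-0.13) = -7.22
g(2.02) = -27.40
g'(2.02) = -20.12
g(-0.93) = 5.85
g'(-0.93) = -2.42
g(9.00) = -314.00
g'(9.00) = -62.00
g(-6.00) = -59.00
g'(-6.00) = 28.00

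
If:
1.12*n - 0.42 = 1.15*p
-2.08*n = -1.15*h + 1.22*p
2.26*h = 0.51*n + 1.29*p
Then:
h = -0.14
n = 0.09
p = -0.28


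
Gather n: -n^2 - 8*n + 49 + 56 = -n^2 - 8*n + 105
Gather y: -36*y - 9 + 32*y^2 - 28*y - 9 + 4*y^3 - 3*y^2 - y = 4*y^3 + 29*y^2 - 65*y - 18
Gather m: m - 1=m - 1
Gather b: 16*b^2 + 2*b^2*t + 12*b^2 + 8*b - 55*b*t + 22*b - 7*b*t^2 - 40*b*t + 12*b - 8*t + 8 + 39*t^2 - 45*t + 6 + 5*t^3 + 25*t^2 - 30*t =b^2*(2*t + 28) + b*(-7*t^2 - 95*t + 42) + 5*t^3 + 64*t^2 - 83*t + 14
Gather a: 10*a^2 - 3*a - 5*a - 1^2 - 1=10*a^2 - 8*a - 2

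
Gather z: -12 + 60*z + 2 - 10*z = 50*z - 10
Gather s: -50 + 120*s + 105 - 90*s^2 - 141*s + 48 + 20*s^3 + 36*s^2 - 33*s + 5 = 20*s^3 - 54*s^2 - 54*s + 108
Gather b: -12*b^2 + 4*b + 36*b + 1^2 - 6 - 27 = -12*b^2 + 40*b - 32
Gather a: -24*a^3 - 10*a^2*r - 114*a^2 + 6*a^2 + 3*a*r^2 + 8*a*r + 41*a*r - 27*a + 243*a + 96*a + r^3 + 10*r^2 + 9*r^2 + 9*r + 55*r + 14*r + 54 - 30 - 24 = -24*a^3 + a^2*(-10*r - 108) + a*(3*r^2 + 49*r + 312) + r^3 + 19*r^2 + 78*r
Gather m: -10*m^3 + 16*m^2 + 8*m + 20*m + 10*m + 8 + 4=-10*m^3 + 16*m^2 + 38*m + 12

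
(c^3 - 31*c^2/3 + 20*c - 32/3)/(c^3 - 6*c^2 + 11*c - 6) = (3*c^2 - 28*c + 32)/(3*(c^2 - 5*c + 6))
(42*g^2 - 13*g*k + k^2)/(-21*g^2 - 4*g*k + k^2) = (-6*g + k)/(3*g + k)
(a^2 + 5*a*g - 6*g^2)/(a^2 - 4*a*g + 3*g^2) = (a + 6*g)/(a - 3*g)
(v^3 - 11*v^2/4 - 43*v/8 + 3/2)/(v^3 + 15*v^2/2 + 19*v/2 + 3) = (8*v^3 - 22*v^2 - 43*v + 12)/(4*(2*v^3 + 15*v^2 + 19*v + 6))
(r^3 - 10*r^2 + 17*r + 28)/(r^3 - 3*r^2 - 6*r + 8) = (r^2 - 6*r - 7)/(r^2 + r - 2)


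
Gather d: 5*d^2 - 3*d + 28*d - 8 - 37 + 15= 5*d^2 + 25*d - 30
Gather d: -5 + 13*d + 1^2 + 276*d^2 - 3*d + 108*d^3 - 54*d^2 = 108*d^3 + 222*d^2 + 10*d - 4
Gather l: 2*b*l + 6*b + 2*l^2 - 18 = 2*b*l + 6*b + 2*l^2 - 18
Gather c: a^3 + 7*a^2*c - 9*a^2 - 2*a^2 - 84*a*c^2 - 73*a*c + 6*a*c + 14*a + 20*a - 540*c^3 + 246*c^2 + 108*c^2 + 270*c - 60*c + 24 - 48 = a^3 - 11*a^2 + 34*a - 540*c^3 + c^2*(354 - 84*a) + c*(7*a^2 - 67*a + 210) - 24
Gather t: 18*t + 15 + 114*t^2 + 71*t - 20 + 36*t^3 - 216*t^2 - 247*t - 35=36*t^3 - 102*t^2 - 158*t - 40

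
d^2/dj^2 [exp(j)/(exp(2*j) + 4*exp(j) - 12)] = (exp(4*j) - 4*exp(3*j) + 72*exp(2*j) + 48*exp(j) + 144)*exp(j)/(exp(6*j) + 12*exp(5*j) + 12*exp(4*j) - 224*exp(3*j) - 144*exp(2*j) + 1728*exp(j) - 1728)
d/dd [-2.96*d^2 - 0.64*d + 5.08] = -5.92*d - 0.64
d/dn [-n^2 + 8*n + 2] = 8 - 2*n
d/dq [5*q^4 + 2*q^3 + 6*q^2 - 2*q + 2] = 20*q^3 + 6*q^2 + 12*q - 2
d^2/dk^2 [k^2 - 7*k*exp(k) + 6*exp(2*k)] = -7*k*exp(k) + 24*exp(2*k) - 14*exp(k) + 2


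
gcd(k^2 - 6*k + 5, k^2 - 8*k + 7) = k - 1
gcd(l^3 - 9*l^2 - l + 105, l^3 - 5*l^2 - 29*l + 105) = l - 7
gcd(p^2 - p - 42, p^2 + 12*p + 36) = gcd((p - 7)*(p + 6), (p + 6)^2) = p + 6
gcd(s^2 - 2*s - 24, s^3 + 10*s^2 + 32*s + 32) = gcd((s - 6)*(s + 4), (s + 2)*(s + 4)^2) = s + 4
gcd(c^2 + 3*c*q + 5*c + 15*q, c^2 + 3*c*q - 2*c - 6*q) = c + 3*q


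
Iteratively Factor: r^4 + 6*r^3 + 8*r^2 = (r)*(r^3 + 6*r^2 + 8*r) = r*(r + 2)*(r^2 + 4*r) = r*(r + 2)*(r + 4)*(r)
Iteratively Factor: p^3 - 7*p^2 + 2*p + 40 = (p - 5)*(p^2 - 2*p - 8) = (p - 5)*(p - 4)*(p + 2)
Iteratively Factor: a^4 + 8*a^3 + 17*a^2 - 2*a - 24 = (a + 3)*(a^3 + 5*a^2 + 2*a - 8) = (a - 1)*(a + 3)*(a^2 + 6*a + 8) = (a - 1)*(a + 2)*(a + 3)*(a + 4)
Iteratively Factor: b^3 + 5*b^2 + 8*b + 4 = (b + 2)*(b^2 + 3*b + 2) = (b + 1)*(b + 2)*(b + 2)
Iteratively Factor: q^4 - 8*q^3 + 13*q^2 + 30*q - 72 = (q - 3)*(q^3 - 5*q^2 - 2*q + 24) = (q - 3)*(q + 2)*(q^2 - 7*q + 12) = (q - 4)*(q - 3)*(q + 2)*(q - 3)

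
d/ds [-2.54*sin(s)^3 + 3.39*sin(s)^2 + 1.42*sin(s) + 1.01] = (-7.62*sin(s)^2 + 6.78*sin(s) + 1.42)*cos(s)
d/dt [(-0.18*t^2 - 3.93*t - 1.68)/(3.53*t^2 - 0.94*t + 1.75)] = (14.0421*t^2 + 11.2308*t - 8.4567)/(12.4609*t^4 - 6.6364*t^3 + 13.2386*t^2 - 3.29*t + 3.0625)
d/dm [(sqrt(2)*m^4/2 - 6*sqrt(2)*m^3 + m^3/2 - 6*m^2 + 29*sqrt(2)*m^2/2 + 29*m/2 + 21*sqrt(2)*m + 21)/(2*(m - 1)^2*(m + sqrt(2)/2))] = (2*sqrt(2)*m^5 - 6*sqrt(2)*m^4 + 4*m^4 - 9*sqrt(2)*m^3 - 12*m^3 - 229*sqrt(2)*m^2 - 20*m^2 - 452*m - 5*sqrt(2)*m - 113*sqrt(2))/(4*(2*m^5 - 6*m^4 + 2*sqrt(2)*m^4 - 6*sqrt(2)*m^3 + 7*m^3 - 5*m^2 + 6*sqrt(2)*m^2 - 2*sqrt(2)*m + 3*m - 1))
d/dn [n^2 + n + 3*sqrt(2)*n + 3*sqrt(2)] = 2*n + 1 + 3*sqrt(2)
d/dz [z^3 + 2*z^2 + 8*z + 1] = 3*z^2 + 4*z + 8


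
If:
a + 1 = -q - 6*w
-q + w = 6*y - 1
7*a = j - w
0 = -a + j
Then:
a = 2/41 - 6*y/41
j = 2/41 - 6*y/41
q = 29/41 - 210*y/41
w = 36*y/41 - 12/41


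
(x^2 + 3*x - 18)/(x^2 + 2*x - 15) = (x + 6)/(x + 5)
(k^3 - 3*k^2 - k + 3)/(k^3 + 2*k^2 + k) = (k^2 - 4*k + 3)/(k*(k + 1))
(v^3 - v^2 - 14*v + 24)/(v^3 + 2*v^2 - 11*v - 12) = (v - 2)/(v + 1)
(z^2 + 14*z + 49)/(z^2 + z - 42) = (z + 7)/(z - 6)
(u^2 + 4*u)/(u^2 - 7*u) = (u + 4)/(u - 7)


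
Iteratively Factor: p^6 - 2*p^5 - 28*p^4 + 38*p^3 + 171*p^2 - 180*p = (p + 4)*(p^5 - 6*p^4 - 4*p^3 + 54*p^2 - 45*p) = (p - 1)*(p + 4)*(p^4 - 5*p^3 - 9*p^2 + 45*p) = p*(p - 1)*(p + 4)*(p^3 - 5*p^2 - 9*p + 45) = p*(p - 3)*(p - 1)*(p + 4)*(p^2 - 2*p - 15) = p*(p - 5)*(p - 3)*(p - 1)*(p + 4)*(p + 3)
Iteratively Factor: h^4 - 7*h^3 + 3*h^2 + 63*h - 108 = (h - 3)*(h^3 - 4*h^2 - 9*h + 36) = (h - 3)^2*(h^2 - h - 12) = (h - 3)^2*(h + 3)*(h - 4)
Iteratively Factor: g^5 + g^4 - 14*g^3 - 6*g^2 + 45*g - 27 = (g - 1)*(g^4 + 2*g^3 - 12*g^2 - 18*g + 27) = (g - 1)*(g + 3)*(g^3 - g^2 - 9*g + 9) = (g - 1)*(g + 3)^2*(g^2 - 4*g + 3) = (g - 3)*(g - 1)*(g + 3)^2*(g - 1)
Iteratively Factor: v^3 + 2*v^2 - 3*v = (v + 3)*(v^2 - v) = (v - 1)*(v + 3)*(v)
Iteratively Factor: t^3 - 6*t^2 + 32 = (t + 2)*(t^2 - 8*t + 16) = (t - 4)*(t + 2)*(t - 4)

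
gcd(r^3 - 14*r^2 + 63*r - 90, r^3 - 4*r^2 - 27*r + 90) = r^2 - 9*r + 18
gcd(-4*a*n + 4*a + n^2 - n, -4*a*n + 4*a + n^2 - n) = 4*a*n - 4*a - n^2 + n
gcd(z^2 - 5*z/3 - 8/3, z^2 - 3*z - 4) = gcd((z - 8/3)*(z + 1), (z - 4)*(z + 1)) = z + 1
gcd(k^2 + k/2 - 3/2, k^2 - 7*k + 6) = k - 1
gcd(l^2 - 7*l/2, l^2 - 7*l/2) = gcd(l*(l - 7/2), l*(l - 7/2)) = l^2 - 7*l/2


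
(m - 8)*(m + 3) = m^2 - 5*m - 24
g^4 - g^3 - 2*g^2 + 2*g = g*(g - 1)*(g - sqrt(2))*(g + sqrt(2))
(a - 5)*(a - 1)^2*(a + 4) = a^4 - 3*a^3 - 17*a^2 + 39*a - 20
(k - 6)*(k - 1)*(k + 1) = k^3 - 6*k^2 - k + 6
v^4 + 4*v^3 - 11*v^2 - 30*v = v*(v - 3)*(v + 2)*(v + 5)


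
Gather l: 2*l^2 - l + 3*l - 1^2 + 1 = 2*l^2 + 2*l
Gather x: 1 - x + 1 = 2 - x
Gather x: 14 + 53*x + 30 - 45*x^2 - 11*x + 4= -45*x^2 + 42*x + 48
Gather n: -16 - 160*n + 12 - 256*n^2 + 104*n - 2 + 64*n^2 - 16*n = -192*n^2 - 72*n - 6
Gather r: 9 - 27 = -18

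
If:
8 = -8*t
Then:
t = -1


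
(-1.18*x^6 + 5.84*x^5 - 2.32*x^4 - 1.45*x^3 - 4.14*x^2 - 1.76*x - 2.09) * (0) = 0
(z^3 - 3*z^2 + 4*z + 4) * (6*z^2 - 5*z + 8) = 6*z^5 - 23*z^4 + 47*z^3 - 20*z^2 + 12*z + 32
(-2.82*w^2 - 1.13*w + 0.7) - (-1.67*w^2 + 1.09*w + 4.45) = -1.15*w^2 - 2.22*w - 3.75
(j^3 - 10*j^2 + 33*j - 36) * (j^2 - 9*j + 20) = j^5 - 19*j^4 + 143*j^3 - 533*j^2 + 984*j - 720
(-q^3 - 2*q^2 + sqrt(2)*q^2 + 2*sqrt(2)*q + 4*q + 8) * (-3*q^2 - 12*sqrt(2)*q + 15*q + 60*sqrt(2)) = 3*q^5 - 9*q^4 + 9*sqrt(2)*q^4 - 66*q^3 - 27*sqrt(2)*q^3 - 138*sqrt(2)*q^2 + 108*q^2 + 144*sqrt(2)*q + 360*q + 480*sqrt(2)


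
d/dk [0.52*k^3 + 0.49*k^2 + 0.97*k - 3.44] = 1.56*k^2 + 0.98*k + 0.97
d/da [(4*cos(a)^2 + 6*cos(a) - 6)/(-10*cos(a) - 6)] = 2*(5*cos(a)^2 + 6*cos(a) + 12)*sin(a)/(5*cos(a) + 3)^2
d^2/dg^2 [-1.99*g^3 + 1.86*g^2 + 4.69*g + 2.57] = 3.72 - 11.94*g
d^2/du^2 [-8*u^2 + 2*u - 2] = -16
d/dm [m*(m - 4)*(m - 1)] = 3*m^2 - 10*m + 4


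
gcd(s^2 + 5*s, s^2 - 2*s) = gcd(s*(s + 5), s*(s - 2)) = s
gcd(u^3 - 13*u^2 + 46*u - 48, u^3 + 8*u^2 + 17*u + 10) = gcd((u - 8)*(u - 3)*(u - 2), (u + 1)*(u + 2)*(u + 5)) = 1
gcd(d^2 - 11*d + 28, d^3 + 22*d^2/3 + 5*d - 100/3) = 1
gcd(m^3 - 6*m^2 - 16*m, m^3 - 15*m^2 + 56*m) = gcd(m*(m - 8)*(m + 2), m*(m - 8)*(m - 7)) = m^2 - 8*m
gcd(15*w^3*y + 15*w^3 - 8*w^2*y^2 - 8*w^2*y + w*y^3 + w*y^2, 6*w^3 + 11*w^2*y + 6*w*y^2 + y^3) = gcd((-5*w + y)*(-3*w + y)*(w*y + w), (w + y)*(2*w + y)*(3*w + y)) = 1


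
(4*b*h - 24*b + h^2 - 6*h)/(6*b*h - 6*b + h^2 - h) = (4*b*h - 24*b + h^2 - 6*h)/(6*b*h - 6*b + h^2 - h)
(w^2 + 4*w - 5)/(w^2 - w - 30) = (w - 1)/(w - 6)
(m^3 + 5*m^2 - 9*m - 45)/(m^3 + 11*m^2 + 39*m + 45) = (m - 3)/(m + 3)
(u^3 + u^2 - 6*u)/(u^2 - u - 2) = u*(u + 3)/(u + 1)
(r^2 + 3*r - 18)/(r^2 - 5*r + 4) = (r^2 + 3*r - 18)/(r^2 - 5*r + 4)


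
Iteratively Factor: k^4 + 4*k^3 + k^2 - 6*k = (k + 3)*(k^3 + k^2 - 2*k) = k*(k + 3)*(k^2 + k - 2) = k*(k + 2)*(k + 3)*(k - 1)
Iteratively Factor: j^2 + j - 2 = (j - 1)*(j + 2)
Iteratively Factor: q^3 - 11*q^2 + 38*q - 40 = (q - 2)*(q^2 - 9*q + 20) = (q - 4)*(q - 2)*(q - 5)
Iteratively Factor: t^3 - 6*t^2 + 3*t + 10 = (t - 5)*(t^2 - t - 2) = (t - 5)*(t + 1)*(t - 2)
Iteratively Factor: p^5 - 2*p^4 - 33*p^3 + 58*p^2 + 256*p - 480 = (p - 5)*(p^4 + 3*p^3 - 18*p^2 - 32*p + 96) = (p - 5)*(p - 3)*(p^3 + 6*p^2 - 32) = (p - 5)*(p - 3)*(p + 4)*(p^2 + 2*p - 8) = (p - 5)*(p - 3)*(p - 2)*(p + 4)*(p + 4)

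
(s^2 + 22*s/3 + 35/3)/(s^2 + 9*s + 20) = (s + 7/3)/(s + 4)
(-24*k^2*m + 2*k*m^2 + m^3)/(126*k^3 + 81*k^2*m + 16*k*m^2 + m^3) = m*(-4*k + m)/(21*k^2 + 10*k*m + m^2)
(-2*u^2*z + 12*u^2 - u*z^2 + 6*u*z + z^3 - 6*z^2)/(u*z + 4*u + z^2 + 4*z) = (-2*u*z + 12*u + z^2 - 6*z)/(z + 4)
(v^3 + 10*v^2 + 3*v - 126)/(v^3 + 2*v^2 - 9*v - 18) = (v^2 + 13*v + 42)/(v^2 + 5*v + 6)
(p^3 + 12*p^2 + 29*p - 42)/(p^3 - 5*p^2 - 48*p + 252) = (p^2 + 5*p - 6)/(p^2 - 12*p + 36)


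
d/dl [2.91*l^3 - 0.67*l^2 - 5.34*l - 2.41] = 8.73*l^2 - 1.34*l - 5.34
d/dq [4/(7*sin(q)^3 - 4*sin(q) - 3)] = 4*(4 - 21*sin(q)^2)*cos(q)/(-7*sin(q)^3 + 4*sin(q) + 3)^2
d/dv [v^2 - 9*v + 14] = 2*v - 9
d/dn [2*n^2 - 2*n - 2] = 4*n - 2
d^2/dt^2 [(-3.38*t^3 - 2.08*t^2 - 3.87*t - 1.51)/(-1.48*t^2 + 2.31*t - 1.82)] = (-1.4210854715202e-14*t^5 + 2.8421709430404e-14*t^4 + 49.039204*t^3 - 99.03228*t^2 - 26.344248*t + 54.300442)/(3.241792*t^6 - 15.179472*t^5 + 35.651868*t^4 - 49.659687*t^3 + 43.842162*t^2 - 22.954932*t + 6.028568)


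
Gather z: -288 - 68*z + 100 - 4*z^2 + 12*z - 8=-4*z^2 - 56*z - 196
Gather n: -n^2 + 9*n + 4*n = -n^2 + 13*n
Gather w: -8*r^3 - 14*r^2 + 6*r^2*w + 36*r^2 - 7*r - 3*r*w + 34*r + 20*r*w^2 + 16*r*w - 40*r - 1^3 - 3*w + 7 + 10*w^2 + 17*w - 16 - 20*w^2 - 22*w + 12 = -8*r^3 + 22*r^2 - 13*r + w^2*(20*r - 10) + w*(6*r^2 + 13*r - 8) + 2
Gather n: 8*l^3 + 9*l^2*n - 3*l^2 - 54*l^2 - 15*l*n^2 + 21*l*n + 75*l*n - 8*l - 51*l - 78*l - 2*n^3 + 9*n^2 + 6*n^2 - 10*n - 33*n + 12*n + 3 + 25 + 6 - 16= 8*l^3 - 57*l^2 - 137*l - 2*n^3 + n^2*(15 - 15*l) + n*(9*l^2 + 96*l - 31) + 18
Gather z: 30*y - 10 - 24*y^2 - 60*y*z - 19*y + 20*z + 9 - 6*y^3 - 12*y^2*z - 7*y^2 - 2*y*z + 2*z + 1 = -6*y^3 - 31*y^2 + 11*y + z*(-12*y^2 - 62*y + 22)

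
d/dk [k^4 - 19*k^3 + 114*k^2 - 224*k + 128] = 4*k^3 - 57*k^2 + 228*k - 224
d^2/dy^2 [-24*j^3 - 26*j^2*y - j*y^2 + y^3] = -2*j + 6*y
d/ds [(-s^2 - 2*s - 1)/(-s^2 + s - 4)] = 3*(-s^2 + 2*s + 3)/(s^4 - 2*s^3 + 9*s^2 - 8*s + 16)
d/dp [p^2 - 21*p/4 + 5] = 2*p - 21/4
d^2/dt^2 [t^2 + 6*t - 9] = 2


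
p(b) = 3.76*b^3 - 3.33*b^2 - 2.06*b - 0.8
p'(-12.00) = 1702.18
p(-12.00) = -6952.88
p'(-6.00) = 443.98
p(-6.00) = -920.48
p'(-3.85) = 190.78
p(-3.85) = -256.80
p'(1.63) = 17.05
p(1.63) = 3.28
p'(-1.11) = 19.23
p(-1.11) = -7.76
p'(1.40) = 10.72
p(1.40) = 0.11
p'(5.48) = 300.19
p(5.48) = 506.68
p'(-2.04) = 58.47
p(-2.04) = -42.38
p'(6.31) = 405.04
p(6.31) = 798.27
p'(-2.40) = 78.90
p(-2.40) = -67.02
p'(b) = 11.28*b^2 - 6.66*b - 2.06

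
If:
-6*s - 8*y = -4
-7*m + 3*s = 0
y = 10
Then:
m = -38/7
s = -38/3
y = 10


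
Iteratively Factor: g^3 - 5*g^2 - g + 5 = (g - 1)*(g^2 - 4*g - 5) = (g - 1)*(g + 1)*(g - 5)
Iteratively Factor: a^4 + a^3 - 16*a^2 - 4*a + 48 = (a + 2)*(a^3 - a^2 - 14*a + 24) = (a + 2)*(a + 4)*(a^2 - 5*a + 6) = (a - 3)*(a + 2)*(a + 4)*(a - 2)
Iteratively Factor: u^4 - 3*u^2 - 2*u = (u + 1)*(u^3 - u^2 - 2*u) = (u - 2)*(u + 1)*(u^2 + u) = u*(u - 2)*(u + 1)*(u + 1)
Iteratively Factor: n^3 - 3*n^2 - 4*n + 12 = (n - 3)*(n^2 - 4) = (n - 3)*(n - 2)*(n + 2)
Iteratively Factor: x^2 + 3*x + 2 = (x + 2)*(x + 1)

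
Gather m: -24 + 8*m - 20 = 8*m - 44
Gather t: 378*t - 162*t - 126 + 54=216*t - 72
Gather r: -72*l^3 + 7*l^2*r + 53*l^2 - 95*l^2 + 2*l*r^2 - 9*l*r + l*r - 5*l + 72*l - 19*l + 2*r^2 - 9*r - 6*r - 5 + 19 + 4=-72*l^3 - 42*l^2 + 48*l + r^2*(2*l + 2) + r*(7*l^2 - 8*l - 15) + 18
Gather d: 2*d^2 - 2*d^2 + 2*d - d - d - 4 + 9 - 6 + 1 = 0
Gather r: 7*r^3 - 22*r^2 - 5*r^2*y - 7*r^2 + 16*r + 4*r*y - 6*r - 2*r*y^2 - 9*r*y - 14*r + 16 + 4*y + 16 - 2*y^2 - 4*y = 7*r^3 + r^2*(-5*y - 29) + r*(-2*y^2 - 5*y - 4) - 2*y^2 + 32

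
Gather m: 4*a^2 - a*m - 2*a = 4*a^2 - a*m - 2*a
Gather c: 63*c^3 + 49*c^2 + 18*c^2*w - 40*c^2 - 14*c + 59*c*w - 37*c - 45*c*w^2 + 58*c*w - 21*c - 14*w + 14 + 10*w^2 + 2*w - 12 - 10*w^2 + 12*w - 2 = 63*c^3 + c^2*(18*w + 9) + c*(-45*w^2 + 117*w - 72)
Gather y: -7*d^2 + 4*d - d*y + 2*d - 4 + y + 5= -7*d^2 + 6*d + y*(1 - d) + 1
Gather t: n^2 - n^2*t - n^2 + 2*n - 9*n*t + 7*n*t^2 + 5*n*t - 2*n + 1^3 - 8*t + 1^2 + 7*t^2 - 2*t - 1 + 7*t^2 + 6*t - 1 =t^2*(7*n + 14) + t*(-n^2 - 4*n - 4)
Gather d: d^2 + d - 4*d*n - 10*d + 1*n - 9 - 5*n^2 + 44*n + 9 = d^2 + d*(-4*n - 9) - 5*n^2 + 45*n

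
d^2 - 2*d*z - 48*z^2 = (d - 8*z)*(d + 6*z)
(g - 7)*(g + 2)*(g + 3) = g^3 - 2*g^2 - 29*g - 42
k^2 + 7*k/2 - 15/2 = (k - 3/2)*(k + 5)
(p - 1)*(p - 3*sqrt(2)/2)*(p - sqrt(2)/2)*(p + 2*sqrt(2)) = p^4 - p^3 - 13*p^2/2 + 3*sqrt(2)*p + 13*p/2 - 3*sqrt(2)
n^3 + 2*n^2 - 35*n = n*(n - 5)*(n + 7)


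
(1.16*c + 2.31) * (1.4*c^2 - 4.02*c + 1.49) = 1.624*c^3 - 1.4292*c^2 - 7.5578*c + 3.4419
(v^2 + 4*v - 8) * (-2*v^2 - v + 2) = -2*v^4 - 9*v^3 + 14*v^2 + 16*v - 16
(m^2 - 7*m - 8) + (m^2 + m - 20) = 2*m^2 - 6*m - 28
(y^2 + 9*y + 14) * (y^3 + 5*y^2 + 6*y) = y^5 + 14*y^4 + 65*y^3 + 124*y^2 + 84*y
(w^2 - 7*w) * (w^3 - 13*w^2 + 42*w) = w^5 - 20*w^4 + 133*w^3 - 294*w^2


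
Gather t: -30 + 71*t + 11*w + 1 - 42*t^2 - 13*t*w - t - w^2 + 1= -42*t^2 + t*(70 - 13*w) - w^2 + 11*w - 28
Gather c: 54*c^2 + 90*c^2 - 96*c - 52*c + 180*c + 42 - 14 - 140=144*c^2 + 32*c - 112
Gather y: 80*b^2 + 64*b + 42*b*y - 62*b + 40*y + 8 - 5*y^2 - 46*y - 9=80*b^2 + 2*b - 5*y^2 + y*(42*b - 6) - 1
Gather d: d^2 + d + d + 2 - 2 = d^2 + 2*d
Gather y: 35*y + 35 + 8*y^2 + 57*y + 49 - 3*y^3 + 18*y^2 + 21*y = -3*y^3 + 26*y^2 + 113*y + 84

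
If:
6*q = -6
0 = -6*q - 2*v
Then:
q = -1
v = 3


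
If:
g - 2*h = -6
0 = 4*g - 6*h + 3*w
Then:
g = 18 - 3*w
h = 12 - 3*w/2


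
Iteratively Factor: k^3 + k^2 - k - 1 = (k + 1)*(k^2 - 1) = (k - 1)*(k + 1)*(k + 1)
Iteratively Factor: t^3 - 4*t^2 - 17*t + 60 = (t - 3)*(t^2 - t - 20) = (t - 5)*(t - 3)*(t + 4)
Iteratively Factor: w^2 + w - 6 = (w + 3)*(w - 2)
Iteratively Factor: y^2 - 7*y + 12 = (y - 3)*(y - 4)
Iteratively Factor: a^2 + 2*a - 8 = (a + 4)*(a - 2)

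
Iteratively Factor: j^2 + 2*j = (j)*(j + 2)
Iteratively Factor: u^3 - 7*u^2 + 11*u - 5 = (u - 1)*(u^2 - 6*u + 5) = (u - 1)^2*(u - 5)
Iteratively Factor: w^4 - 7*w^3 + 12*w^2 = (w - 4)*(w^3 - 3*w^2) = w*(w - 4)*(w^2 - 3*w) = w^2*(w - 4)*(w - 3)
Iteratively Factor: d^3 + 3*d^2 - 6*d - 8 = (d - 2)*(d^2 + 5*d + 4) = (d - 2)*(d + 4)*(d + 1)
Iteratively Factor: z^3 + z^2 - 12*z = (z)*(z^2 + z - 12) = z*(z - 3)*(z + 4)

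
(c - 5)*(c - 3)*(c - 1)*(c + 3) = c^4 - 6*c^3 - 4*c^2 + 54*c - 45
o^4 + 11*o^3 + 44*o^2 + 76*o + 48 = (o + 2)^2*(o + 3)*(o + 4)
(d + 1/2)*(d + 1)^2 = d^3 + 5*d^2/2 + 2*d + 1/2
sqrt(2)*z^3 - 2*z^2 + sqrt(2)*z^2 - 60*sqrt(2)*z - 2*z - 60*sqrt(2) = (z - 6*sqrt(2))*(z + 5*sqrt(2))*(sqrt(2)*z + sqrt(2))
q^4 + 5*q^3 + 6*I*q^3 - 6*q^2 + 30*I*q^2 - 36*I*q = q*(q - 1)*(q + 6)*(q + 6*I)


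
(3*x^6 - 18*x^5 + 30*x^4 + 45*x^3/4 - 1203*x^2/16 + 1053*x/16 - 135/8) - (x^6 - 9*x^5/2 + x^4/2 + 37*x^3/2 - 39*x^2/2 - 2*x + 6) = 2*x^6 - 27*x^5/2 + 59*x^4/2 - 29*x^3/4 - 891*x^2/16 + 1085*x/16 - 183/8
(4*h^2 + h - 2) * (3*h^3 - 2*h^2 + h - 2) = 12*h^5 - 5*h^4 - 4*h^3 - 3*h^2 - 4*h + 4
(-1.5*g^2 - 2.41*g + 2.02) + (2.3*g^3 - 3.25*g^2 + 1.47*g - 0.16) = 2.3*g^3 - 4.75*g^2 - 0.94*g + 1.86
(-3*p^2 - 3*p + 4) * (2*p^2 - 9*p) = -6*p^4 + 21*p^3 + 35*p^2 - 36*p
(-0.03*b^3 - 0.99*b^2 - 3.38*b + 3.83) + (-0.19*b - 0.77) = -0.03*b^3 - 0.99*b^2 - 3.57*b + 3.06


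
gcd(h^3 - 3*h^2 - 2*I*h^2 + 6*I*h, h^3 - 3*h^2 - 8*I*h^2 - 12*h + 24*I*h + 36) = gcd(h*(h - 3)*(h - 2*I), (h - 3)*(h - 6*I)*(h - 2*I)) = h^2 + h*(-3 - 2*I) + 6*I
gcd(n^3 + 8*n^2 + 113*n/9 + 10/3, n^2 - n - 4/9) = n + 1/3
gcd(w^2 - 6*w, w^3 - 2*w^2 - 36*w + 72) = w - 6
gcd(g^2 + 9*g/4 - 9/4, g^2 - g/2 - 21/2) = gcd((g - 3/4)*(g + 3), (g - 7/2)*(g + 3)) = g + 3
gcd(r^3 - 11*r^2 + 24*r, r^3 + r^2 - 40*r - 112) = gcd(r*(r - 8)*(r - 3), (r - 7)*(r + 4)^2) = 1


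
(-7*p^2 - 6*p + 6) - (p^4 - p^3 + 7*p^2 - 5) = -p^4 + p^3 - 14*p^2 - 6*p + 11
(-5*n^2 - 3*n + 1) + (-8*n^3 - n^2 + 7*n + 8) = -8*n^3 - 6*n^2 + 4*n + 9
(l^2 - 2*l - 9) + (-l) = l^2 - 3*l - 9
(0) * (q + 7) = 0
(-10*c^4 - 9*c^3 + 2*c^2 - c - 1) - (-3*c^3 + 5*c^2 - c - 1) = -10*c^4 - 6*c^3 - 3*c^2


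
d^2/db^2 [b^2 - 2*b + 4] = 2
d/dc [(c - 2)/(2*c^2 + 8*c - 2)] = (c^2 + 4*c - 2*(c - 2)*(c + 2) - 1)/(2*(c^2 + 4*c - 1)^2)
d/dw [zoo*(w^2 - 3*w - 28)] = zoo*(w + 1)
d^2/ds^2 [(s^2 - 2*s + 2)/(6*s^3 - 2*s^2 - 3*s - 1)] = 2*(36*s^6 - 216*s^5 + 558*s^4 - 200*s^3 - 162*s^2 + 84*s + 21)/(216*s^9 - 216*s^8 - 252*s^7 + 100*s^6 + 198*s^5 + 42*s^4 - 45*s^3 - 33*s^2 - 9*s - 1)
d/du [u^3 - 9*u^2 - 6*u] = 3*u^2 - 18*u - 6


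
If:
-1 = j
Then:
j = -1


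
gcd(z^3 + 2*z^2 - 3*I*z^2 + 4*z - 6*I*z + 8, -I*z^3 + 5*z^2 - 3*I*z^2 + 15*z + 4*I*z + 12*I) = z + I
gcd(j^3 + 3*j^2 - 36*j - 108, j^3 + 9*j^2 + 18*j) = j^2 + 9*j + 18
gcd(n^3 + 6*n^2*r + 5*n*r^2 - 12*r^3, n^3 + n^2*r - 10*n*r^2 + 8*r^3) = -n^2 - 3*n*r + 4*r^2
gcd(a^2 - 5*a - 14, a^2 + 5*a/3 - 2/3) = a + 2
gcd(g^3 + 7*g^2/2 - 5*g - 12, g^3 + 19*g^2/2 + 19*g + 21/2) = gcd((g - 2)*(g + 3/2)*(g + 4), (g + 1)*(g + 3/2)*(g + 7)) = g + 3/2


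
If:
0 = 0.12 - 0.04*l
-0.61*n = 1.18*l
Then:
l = 3.00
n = -5.80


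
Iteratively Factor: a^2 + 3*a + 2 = (a + 2)*(a + 1)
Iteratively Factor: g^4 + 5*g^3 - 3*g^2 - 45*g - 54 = (g + 3)*(g^3 + 2*g^2 - 9*g - 18) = (g + 2)*(g + 3)*(g^2 - 9) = (g - 3)*(g + 2)*(g + 3)*(g + 3)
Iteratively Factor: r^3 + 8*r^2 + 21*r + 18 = (r + 3)*(r^2 + 5*r + 6) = (r + 2)*(r + 3)*(r + 3)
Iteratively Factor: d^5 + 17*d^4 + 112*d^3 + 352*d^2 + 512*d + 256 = (d + 4)*(d^4 + 13*d^3 + 60*d^2 + 112*d + 64) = (d + 4)^2*(d^3 + 9*d^2 + 24*d + 16) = (d + 4)^3*(d^2 + 5*d + 4) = (d + 1)*(d + 4)^3*(d + 4)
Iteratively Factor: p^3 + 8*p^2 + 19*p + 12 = (p + 4)*(p^2 + 4*p + 3) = (p + 3)*(p + 4)*(p + 1)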